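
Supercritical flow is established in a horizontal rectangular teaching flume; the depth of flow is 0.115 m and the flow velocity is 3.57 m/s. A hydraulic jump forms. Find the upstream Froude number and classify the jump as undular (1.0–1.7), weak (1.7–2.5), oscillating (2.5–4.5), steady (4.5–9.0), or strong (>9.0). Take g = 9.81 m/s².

Fr₁ = V₁/√(g·y₁) = 3.57/√(9.81×0.115) = 3.36.
Fr₁ = 3.36 lies in the oscillating range.

Fr₁ = 3.36; oscillating jump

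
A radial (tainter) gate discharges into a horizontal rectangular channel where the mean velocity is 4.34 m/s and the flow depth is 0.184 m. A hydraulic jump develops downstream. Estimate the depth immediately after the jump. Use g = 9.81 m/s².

y₂ = 0.754 m

Fr₁ = V₁/√(g·y₁) = 4.34/√(9.81×0.184) = 3.23.
By Bélanger, y₂/y₁ = ½[√(1 + 8Fr₁²) − 1] = ½[√84.48 − 1] = 4.10.
y₂ = 4.10 × 0.184 = 0.754 m.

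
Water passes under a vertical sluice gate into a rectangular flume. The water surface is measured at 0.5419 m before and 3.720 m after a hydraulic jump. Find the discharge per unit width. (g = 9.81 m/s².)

For a rectangular channel the momentum equation gives q² = ½·g·y₁·y₂·(y₁ + y₂) = ½×9.81×0.5419×3.720×4.262 = 42.14.
q = √42.14 = 6.492 m²/s.

q = 6.492 m²/s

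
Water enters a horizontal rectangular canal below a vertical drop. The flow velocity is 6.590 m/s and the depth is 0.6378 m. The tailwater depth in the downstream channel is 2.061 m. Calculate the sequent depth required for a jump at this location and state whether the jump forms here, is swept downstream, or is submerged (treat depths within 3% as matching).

Fr₁ = V₁/√(g·y₁) = 6.590/√(9.81×0.6378) = 2.635.
By Bélanger, y₂/y₁ = ½[√(1 + 8Fr₁²) − 1] = ½[√56.527 − 1] = 3.259.
y₂ = 3.259 × 0.6378 = 2.079 m.
Tailwater y_tw = 2.061 m: y_tw ≈ y₂, so the jump forms here.

y₂ = 2.079 m; the jump forms here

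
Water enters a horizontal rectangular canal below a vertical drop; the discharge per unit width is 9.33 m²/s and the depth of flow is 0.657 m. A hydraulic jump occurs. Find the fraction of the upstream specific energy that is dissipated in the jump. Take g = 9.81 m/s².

V₁ = q/y₁ = 9.33/0.657 = 14.2 m/s. Fr₁ = V₁/√(g·y₁) = 14.2/√(9.81×0.657) = 5.59.
By Bélanger, y₂/y₁ = ½[√(1 + 8Fr₁²) − 1] = ½[√251.3 − 1] = 7.43.
y₂ = 7.43 × 0.657 = 4.88 m.
E₁ = y₁ + V₁²/2g = 10.9 m. ΔE = (y₂ − y₁)³/(4y₁y₂) = 5.87 m. ΔE/E₁ = 5.87/10.9 = 0.537.

ΔE/E₁ = 0.537 (53.7%)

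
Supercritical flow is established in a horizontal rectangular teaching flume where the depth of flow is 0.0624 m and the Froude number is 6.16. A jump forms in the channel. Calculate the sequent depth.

Fr₁ = 6.16 (given).
By Bélanger, y₂/y₁ = ½[√(1 + 8Fr₁²) − 1] = ½[√304.6 − 1] = 8.23.
y₂ = 8.23 × 0.0624 = 0.513 m.

y₂ = 0.513 m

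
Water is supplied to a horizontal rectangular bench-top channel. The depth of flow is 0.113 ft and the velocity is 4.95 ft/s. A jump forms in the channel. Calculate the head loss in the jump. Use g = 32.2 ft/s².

ΔE = 0.0944 ft

Fr₁ = V₁/√(g·y₁) = 4.95/√(32.2×0.113) = 2.60.
Conjugate-depth relation: y₂/y₁ = ½[√(1 + 8Fr₁²) − 1] = ½[√54.87 − 1] = 3.20.
y₂ = 3.20 × 0.113 = 0.362 ft.
q = V₁·y₁ = 4.95 × 0.113 = 0.559 ft²/s. V₂ = q/y₂ = 0.559/0.362 = 1.55 ft/s. E₁ = y₁ + V₁²/2g = 0.493 ft; E₂ = y₂ + V₂²/2g = 0.399 ft. ΔE = E₁ − E₂ = 0.0944 ft.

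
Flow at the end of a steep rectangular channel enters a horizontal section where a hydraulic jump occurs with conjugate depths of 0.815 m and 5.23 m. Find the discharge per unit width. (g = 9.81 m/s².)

For a rectangular channel the momentum equation gives q² = ½·g·y₁·y₂·(y₁ + y₂) = ½×9.81×0.815×5.23×6.04 = 126.
q = √126 = 11.2 m²/s.

q = 11.2 m²/s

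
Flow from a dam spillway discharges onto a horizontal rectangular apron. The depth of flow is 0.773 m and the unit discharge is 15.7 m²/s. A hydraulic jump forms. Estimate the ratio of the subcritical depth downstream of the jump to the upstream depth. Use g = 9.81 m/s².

V₁ = q/y₁ = 15.7/0.773 = 20.3 m/s. Fr₁ = V₁/√(g·y₁) = 20.3/√(9.81×0.773) = 7.38.
By Bélanger, y₂/y₁ = ½[√(1 + 8Fr₁²) − 1] = ½[√436.2 − 1] = 9.94.

y₂/y₁ = 9.94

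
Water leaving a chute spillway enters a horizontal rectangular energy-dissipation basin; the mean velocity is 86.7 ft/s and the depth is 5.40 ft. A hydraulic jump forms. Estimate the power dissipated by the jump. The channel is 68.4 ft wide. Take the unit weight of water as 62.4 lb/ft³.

P = 265351 hp

Fr₁ = V₁/√(g·y₁) = 86.7/√(32.2×5.40) = 6.57.
Bélanger equation: y₂/y₁ = ½[√(1 + 8Fr₁²) − 1] = ½[√346.8 − 1] = 8.81.
y₂ = 8.81 × 5.40 = 47.6 ft.
q = V₁·y₁ = 86.7 × 5.40 = 468 ft²/s. V₂ = q/y₂ = 468/47.6 = 9.84 ft/s. E₁ = y₁ + V₁²/2g = 122 ft; E₂ = y₂ + V₂²/2g = 49.1 ft. ΔE = E₁ − E₂ = 73.0 ft.
Q = q·b = 468 × 68.4 = 32024 cfs. P = γ·Q·ΔE/550 = 62.4 × 32024 × 73.0 / 550 = 265351 hp.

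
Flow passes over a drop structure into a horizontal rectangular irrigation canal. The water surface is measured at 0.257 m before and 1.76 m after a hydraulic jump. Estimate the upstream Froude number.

For a rectangular channel the momentum equation gives q² = ½·g·y₁·y₂·(y₁ + y₂) = ½×9.81×0.257×1.76×2.02 = 4.47.
q = √4.47 = 2.12 m²/s.
V₁ = q/y₁ = 8.23 m/s; Fr₁ = V₁/√(g·y₁) = 5.18.

Fr₁ = 5.18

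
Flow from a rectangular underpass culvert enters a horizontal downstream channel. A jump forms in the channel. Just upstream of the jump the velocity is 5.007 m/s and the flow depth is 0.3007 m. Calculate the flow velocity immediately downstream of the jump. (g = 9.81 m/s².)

Fr₁ = V₁/√(g·y₁) = 5.007/√(9.81×0.3007) = 2.915.
Bélanger equation: y₂/y₁ = ½[√(1 + 8Fr₁²) − 1] = ½[√68.990 − 1] = 3.653.
y₂ = 3.653 × 0.3007 = 1.098 m.
q = V₁·y₁ = 5.007 × 0.3007 = 1.506 m²/s.
V₂ = q/y₂ = 1.506/1.098 = 1.371 m/s.

V₂ = 1.371 m/s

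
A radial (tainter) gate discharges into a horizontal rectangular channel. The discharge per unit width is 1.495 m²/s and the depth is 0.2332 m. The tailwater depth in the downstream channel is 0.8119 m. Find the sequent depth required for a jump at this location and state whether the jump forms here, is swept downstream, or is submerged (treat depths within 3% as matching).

V₁ = q/y₁ = 1.495/0.2332 = 6.411 m/s. Fr₁ = V₁/√(g·y₁) = 6.411/√(9.81×0.2332) = 4.239.
Conjugate-depth relation: y₂/y₁ = ½[√(1 + 8Fr₁²) − 1] = ½[√144.72 − 1] = 5.515.
y₂ = 5.515 × 0.2332 = 1.286 m.
Tailwater y_tw = 0.8119 m: y_tw < y₂, so the jump is swept downstream.

y₂ = 1.286 m; the jump is swept downstream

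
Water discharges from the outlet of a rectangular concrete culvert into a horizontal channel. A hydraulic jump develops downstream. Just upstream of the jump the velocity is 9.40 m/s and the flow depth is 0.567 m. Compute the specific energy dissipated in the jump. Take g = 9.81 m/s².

Fr₁ = V₁/√(g·y₁) = 9.40/√(9.81×0.567) = 3.99.
Conjugate-depth relation: y₂/y₁ = ½[√(1 + 8Fr₁²) − 1] = ½[√128.1 − 1] = 5.16.
y₂ = 5.16 × 0.567 = 2.92 m.
Head loss: ΔE = (y₂ − y₁)³/(4y₁y₂) = (2.92 − 0.567)³/(4×0.567×2.92) = 13.1/6.63 = 1.98 m.

ΔE = 1.98 m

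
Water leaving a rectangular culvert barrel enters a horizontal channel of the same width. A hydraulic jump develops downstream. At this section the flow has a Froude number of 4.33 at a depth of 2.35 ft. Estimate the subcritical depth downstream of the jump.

Fr₁ = 4.33 (given).
Sequent-depth ratio: y₂/y₁ = ½[√(1 + 8Fr₁²) − 1] = ½[√151.0 − 1] = 5.64.
y₂ = 5.64 × 2.35 = 13.3 ft.

y₂ = 13.3 ft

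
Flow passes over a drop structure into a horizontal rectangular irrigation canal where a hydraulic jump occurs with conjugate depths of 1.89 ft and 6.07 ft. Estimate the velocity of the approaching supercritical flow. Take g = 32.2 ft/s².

For a rectangular channel the momentum equation gives q² = ½·g·y₁·y₂·(y₁ + y₂) = ½×32.2×1.89×6.07×7.96 = 1470.
q = √1470 = 38.3 ft²/s.
V₁ = q/y₁ = 38.3/1.89 = 20.3 ft/s.

V₁ = 20.3 ft/s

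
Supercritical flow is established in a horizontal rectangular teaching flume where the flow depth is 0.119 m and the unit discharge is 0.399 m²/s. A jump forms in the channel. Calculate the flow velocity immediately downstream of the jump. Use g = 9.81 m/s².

V₂ = 0.856 m/s

V₁ = q/y₁ = 0.399/0.119 = 3.35 m/s. Fr₁ = V₁/√(g·y₁) = 3.35/√(9.81×0.119) = 3.10.
Bélanger equation: y₂/y₁ = ½[√(1 + 8Fr₁²) − 1] = ½[√78.04 − 1] = 3.92.
y₂ = 3.92 × 0.119 = 0.466 m.
V₂ = q/y₂ = 0.399/0.466 = 0.856 m/s.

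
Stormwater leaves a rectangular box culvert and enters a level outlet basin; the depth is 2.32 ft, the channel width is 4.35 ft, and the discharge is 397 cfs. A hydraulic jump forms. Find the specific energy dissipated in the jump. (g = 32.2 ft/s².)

ΔE = 11.9 ft

q = Q/b = 397/4.35 = 91.3 ft²/s; V₁ = q/y₁ = 39.3 ft/s. Fr₁ = V₁/√(g·y₁) = 4.55.
Conjugate-depth relation: y₂/y₁ = ½[√(1 + 8Fr₁²) − 1] = ½[√166.7 − 1] = 5.96.
y₂ = 5.96 × 2.32 = 13.8 ft.
V₂ = q/y₂ = 91.3/13.8 = 6.60 ft/s. E₁ = y₁ + V₁²/2g = 26.3 ft; E₂ = y₂ + V₂²/2g = 14.5 ft. ΔE = E₁ − E₂ = 11.9 ft.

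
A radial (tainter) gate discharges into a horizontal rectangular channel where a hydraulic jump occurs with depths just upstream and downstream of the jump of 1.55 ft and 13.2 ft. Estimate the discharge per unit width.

For a rectangular channel the momentum equation gives q² = ½·g·y₁·y₂·(y₁ + y₂) = ½×32.2×1.55×13.2×14.8 = 4859.
q = √4859 = 69.7 ft²/s.

q = 69.7 ft²/s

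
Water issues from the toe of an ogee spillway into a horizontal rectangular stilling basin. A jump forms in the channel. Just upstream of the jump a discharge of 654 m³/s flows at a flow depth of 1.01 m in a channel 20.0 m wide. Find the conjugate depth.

q = Q/b = 654/20.0 = 32.7 m²/s; V₁ = q/y₁ = 32.4 m/s. Fr₁ = V₁/√(g·y₁) = 10.3.
Conjugate-depth relation: y₂/y₁ = ½[√(1 + 8Fr₁²) − 1] = ½[√847.4 − 1] = 14.1.
y₂ = 14.1 × 1.01 = 14.2 m.

y₂ = 14.2 m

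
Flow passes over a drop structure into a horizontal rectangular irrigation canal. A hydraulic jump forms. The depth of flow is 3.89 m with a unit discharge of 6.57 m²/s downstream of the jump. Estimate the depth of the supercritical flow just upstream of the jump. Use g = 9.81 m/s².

V₂ = q/y₂ = 6.57/3.89 = 1.69 m/s; Fr₂ = V₂/√(g·y₂) = 0.273.
Applying the sequent-depth relation in reverse, y₁/y₂ = ½[√(1 + 8Fr₂²) − 1] = ½[√1.598 − 1] = 0.132.
y₁ = 0.132 × 3.89 = 0.514 m.

y₁ = 0.514 m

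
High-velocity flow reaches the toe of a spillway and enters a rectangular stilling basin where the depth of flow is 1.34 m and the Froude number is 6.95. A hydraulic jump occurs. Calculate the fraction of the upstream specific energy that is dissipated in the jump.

Fr₁ = 6.95 (given).
Bélanger equation: y₂/y₁ = ½[√(1 + 8Fr₁²) − 1] = ½[√387.4 − 1] = 9.34.
y₂ = 9.34 × 1.34 = 12.5 m.
E₁ = y₁(1 + Fr₁²/2) = 1.34×(1 + 6.95²/2) = 33.7 m. ΔE = (y₂ − y₁)³/(4y₁y₂) = 20.8 m. ΔE/E₁ = 20.8/33.7 = 0.618.

ΔE/E₁ = 0.618 (61.8%)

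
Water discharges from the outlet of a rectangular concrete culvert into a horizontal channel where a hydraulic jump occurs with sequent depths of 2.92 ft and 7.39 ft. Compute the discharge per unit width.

q = 59.8 ft²/s

For a rectangular channel the momentum equation gives q² = ½·g·y₁·y₂·(y₁ + y₂) = ½×32.2×2.92×7.39×10.3 = 3582.
q = √3582 = 59.8 ft²/s.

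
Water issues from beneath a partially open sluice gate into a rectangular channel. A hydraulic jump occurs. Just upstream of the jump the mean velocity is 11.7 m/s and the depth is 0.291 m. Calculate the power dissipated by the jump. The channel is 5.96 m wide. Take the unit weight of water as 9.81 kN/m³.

Fr₁ = V₁/√(g·y₁) = 11.7/√(9.81×0.291) = 6.92.
Sequent-depth ratio: y₂/y₁ = ½[√(1 + 8Fr₁²) − 1] = ½[√384.6 − 1] = 9.31.
y₂ = 9.31 × 0.291 = 2.71 m.
q = V₁·y₁ = 11.7 × 0.291 = 3.40 m²/s. V₂ = q/y₂ = 3.40/2.71 = 1.26 m/s. E₁ = y₁ + V₁²/2g = 7.27 m; E₂ = y₂ + V₂²/2g = 2.79 m. ΔE = E₁ − E₂ = 4.48 m.
Q = q·b = 3.40 × 5.96 = 20.3 m³/s. P = γ·Q·ΔE = 9.81 × 20.3 × 4.48 = 892 kW.

P = 892 kW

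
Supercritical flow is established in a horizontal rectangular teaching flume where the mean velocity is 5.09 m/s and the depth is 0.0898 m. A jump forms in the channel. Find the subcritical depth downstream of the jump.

Fr₁ = V₁/√(g·y₁) = 5.09/√(9.81×0.0898) = 5.42.
Conjugate-depth relation: y₂/y₁ = ½[√(1 + 8Fr₁²) − 1] = ½[√236.3 − 1] = 7.19.
y₂ = 7.19 × 0.0898 = 0.645 m.

y₂ = 0.645 m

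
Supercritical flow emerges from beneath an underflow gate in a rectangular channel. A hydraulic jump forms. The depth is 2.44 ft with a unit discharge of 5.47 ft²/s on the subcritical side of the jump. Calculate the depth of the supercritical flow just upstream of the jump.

V₂ = q/y₂ = 5.47/2.44 = 2.24 ft/s; Fr₂ = V₂/√(g·y₂) = 0.253.
Applying the sequent-depth relation in reverse, y₁/y₂ = ½[√(1 + 8Fr₂²) − 1] = ½[√1.512 − 1] = 0.115.
y₁ = 0.115 × 2.44 = 0.280 ft.

y₁ = 0.280 ft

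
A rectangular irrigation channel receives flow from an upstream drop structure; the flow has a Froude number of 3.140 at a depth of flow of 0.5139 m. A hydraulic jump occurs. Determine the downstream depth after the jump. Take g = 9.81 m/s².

y₂ = 2.040 m

Fr₁ = 3.140 (given).
By Bélanger, y₂/y₁ = ½[√(1 + 8Fr₁²) − 1] = ½[√79.877 − 1] = 3.969.
y₂ = 3.969 × 0.5139 = 2.040 m.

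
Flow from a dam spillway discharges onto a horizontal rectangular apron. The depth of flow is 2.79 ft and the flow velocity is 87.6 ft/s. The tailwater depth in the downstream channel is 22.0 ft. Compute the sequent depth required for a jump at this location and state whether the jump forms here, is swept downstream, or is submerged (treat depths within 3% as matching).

Fr₁ = V₁/√(g·y₁) = 87.6/√(32.2×2.79) = 9.24.
Conjugate-depth relation: y₂/y₁ = ½[√(1 + 8Fr₁²) − 1] = ½[√684.3 − 1] = 12.6.
y₂ = 12.6 × 2.79 = 35.1 ft.
Tailwater y_tw = 22.0 ft: y_tw < y₂, so the jump is swept downstream.

y₂ = 35.1 ft; the jump is swept downstream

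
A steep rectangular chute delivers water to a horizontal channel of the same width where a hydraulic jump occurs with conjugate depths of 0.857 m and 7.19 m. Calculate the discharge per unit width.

q = 15.6 m²/s

For a rectangular channel the momentum equation gives q² = ½·g·y₁·y₂·(y₁ + y₂) = ½×9.81×0.857×7.19×8.05 = 243.
q = √243 = 15.6 m²/s.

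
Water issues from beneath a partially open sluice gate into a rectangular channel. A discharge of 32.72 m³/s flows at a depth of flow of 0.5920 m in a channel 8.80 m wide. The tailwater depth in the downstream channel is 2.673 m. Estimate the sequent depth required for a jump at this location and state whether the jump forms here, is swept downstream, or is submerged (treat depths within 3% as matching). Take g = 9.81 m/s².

y₂ = 1.906 m; the jump is submerged

q = Q/b = 32.72/8.80 = 3.718 m²/s; V₁ = q/y₁ = 6.281 m/s. Fr₁ = V₁/√(g·y₁) = 2.606.
Conjugate-depth relation: y₂/y₁ = ½[√(1 + 8Fr₁²) − 1] = ½[√55.340 − 1] = 3.220.
y₂ = 3.220 × 0.5920 = 1.906 m.
Tailwater y_tw = 2.673 m: y_tw > y₂, so the jump is submerged.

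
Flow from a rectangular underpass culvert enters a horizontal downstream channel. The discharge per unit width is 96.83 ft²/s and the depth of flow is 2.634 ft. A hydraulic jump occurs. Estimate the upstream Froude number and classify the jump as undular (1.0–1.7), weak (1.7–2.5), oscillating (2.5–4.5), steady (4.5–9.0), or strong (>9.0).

V₁ = q/y₁ = 96.83/2.634 = 36.76 ft/s. Fr₁ = V₁/√(g·y₁) = 36.76/√(32.2×2.634) = 3.992.
Fr₁ = 3.992 lies in the oscillating range.

Fr₁ = 3.992; oscillating jump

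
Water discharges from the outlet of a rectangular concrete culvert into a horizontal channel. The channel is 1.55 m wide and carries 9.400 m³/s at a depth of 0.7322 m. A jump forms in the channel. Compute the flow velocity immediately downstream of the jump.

V₂ = 2.124 m/s

q = Q/b = 9.400/1.55 = 6.065 m²/s; V₁ = q/y₁ = 8.283 m/s. Fr₁ = V₁/√(g·y₁) = 3.090.
From the momentum equation for a rectangular channel, y₂/y₁ = ½[√(1 + 8Fr₁²) − 1] = ½[√77.405 − 1] = 3.899.
y₂ = 3.899 × 0.7322 = 2.855 m.
V₂ = q/y₂ = 6.065/2.855 = 2.124 m/s.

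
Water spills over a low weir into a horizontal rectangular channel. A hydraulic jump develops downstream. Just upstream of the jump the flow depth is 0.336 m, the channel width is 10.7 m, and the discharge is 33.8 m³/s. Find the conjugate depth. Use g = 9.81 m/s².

y₂ = 2.30 m

q = Q/b = 33.8/10.7 = 3.16 m²/s; V₁ = q/y₁ = 9.40 m/s. Fr₁ = V₁/√(g·y₁) = 5.18.
Bélanger equation: y₂/y₁ = ½[√(1 + 8Fr₁²) − 1] = ½[√215.5 − 1] = 6.84.
y₂ = 6.84 × 0.336 = 2.30 m.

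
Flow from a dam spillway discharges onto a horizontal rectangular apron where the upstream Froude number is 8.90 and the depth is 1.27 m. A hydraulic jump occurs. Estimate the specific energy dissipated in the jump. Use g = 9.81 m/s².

Fr₁ = 8.90 (given).
Bélanger equation: y₂/y₁ = ½[√(1 + 8Fr₁²) − 1] = ½[√634.7 − 1] = 12.1.
y₂ = 12.1 × 1.27 = 15.4 m.
Head loss: ΔE = (y₂ − y₁)³/(4y₁y₂) = (15.4 − 1.27)³/(4×1.27×15.4) = 2799/78.0 = 35.9 m.

ΔE = 35.9 m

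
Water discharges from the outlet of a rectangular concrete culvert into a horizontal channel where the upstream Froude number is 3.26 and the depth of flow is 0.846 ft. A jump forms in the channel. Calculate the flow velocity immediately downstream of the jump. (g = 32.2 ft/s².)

Fr₁ = 3.26 (given).
Sequent-depth ratio: y₂/y₁ = ½[√(1 + 8Fr₁²) − 1] = ½[√86.02 − 1] = 4.14.
y₂ = 4.14 × 0.846 = 3.50 ft.
V₁ = Fr₁·√(g·y₁) = 3.26×√(32.2×0.846) = 17.0 ft/s; q = V₁·y₁ = 14.4 ft²/s.
V₂ = q/y₂ = 14.4/3.50 = 4.11 ft/s.

V₂ = 4.11 ft/s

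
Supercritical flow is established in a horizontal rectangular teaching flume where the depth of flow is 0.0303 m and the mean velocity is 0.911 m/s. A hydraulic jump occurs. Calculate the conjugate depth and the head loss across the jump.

Fr₁ = V₁/√(g·y₁) = 0.911/√(9.81×0.0303) = 1.67.
By Bélanger, y₂/y₁ = ½[√(1 + 8Fr₁²) − 1] = ½[√23.34 − 1] = 1.92.
y₂ = 1.92 × 0.0303 = 0.0580 m.
Head loss: ΔE = (y₂ − y₁)³/(4y₁y₂) = (0.0580 − 0.0303)³/(4×0.0303×0.0580) = 0.0000213/0.00703 = 0.00303 m.

y₂ = 0.0580 m; ΔE = 0.00303 m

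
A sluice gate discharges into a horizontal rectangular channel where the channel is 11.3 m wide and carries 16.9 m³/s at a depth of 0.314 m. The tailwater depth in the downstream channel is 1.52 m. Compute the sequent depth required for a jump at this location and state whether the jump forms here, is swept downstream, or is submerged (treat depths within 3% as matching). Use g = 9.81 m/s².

q = Q/b = 16.9/11.3 = 1.50 m²/s; V₁ = q/y₁ = 4.76 m/s. Fr₁ = V₁/√(g·y₁) = 2.71.
Sequent-depth ratio: y₂/y₁ = ½[√(1 + 8Fr₁²) − 1] = ½[√59.92 − 1] = 3.37.
y₂ = 3.37 × 0.314 = 1.06 m.
Tailwater y_tw = 1.52 m: y_tw > y₂, so the jump is submerged.

y₂ = 1.06 m; the jump is submerged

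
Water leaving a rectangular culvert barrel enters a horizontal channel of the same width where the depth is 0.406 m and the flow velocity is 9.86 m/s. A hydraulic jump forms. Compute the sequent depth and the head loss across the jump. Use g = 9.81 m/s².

y₂ = 2.64 m; ΔE = 2.60 m

Fr₁ = V₁/√(g·y₁) = 9.86/√(9.81×0.406) = 4.94.
Sequent-depth ratio: y₂/y₁ = ½[√(1 + 8Fr₁²) − 1] = ½[√196.3 − 1] = 6.50.
y₂ = 6.50 × 0.406 = 2.64 m.
q = V₁·y₁ = 9.86 × 0.406 = 4.00 m²/s. V₂ = q/y₂ = 4.00/2.64 = 1.52 m/s. E₁ = y₁ + V₁²/2g = 5.36 m; E₂ = y₂ + V₂²/2g = 2.76 m. ΔE = E₁ − E₂ = 2.60 m.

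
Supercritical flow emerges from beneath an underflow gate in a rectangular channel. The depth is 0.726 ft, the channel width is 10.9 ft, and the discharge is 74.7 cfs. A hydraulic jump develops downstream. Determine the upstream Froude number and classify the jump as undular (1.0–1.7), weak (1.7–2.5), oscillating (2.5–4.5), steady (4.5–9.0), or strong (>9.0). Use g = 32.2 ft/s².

q = Q/b = 74.7/10.9 = 6.85 ft²/s; V₁ = q/y₁ = 9.44 ft/s. Fr₁ = V₁/√(g·y₁) = 1.95.
Fr₁ = 1.95 lies in the weak range.

Fr₁ = 1.95; weak jump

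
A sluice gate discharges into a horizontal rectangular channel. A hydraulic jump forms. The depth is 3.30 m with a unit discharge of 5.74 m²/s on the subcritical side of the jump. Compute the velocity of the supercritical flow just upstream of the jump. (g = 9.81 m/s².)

V₂ = q/y₂ = 5.74/3.30 = 1.74 m/s; Fr₂ = V₂/√(g·y₂) = 0.306.
From the momentum equation (using Fr₂), y₁/y₂ = ½[√(1 + 8Fr₂²) − 1] = ½[√1.748 − 1] = 0.161.
y₁ = 0.161 × 3.30 = 0.531 m.
V₁ = q/y₁ = 5.74/0.531 = 10.8 m/s.

V₁ = 10.8 m/s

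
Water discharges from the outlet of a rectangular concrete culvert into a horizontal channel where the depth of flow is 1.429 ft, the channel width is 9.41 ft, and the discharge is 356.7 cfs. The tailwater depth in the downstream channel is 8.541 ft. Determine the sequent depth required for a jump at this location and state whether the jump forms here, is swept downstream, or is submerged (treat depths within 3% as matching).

y₂ = 7.221 ft; the jump is submerged

q = Q/b = 356.7/9.41 = 37.91 ft²/s; V₁ = q/y₁ = 26.53 ft/s. Fr₁ = V₁/√(g·y₁) = 3.911.
From the momentum equation for a rectangular channel, y₂/y₁ = ½[√(1 + 8Fr₁²) − 1] = ½[√123.34 − 1] = 5.053.
y₂ = 5.053 × 1.429 = 7.221 ft.
Tailwater y_tw = 8.541 ft: y_tw > y₂, so the jump is submerged.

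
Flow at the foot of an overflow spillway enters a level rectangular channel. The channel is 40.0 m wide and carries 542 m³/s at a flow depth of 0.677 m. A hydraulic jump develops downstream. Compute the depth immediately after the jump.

q = Q/b = 542/40.0 = 13.6 m²/s; V₁ = q/y₁ = 20.0 m/s. Fr₁ = V₁/√(g·y₁) = 7.77.
From the momentum equation for a rectangular channel, y₂/y₁ = ½[√(1 + 8Fr₁²) − 1] = ½[√483.5 − 1] = 10.5.
y₂ = 10.5 × 0.677 = 7.10 m.

y₂ = 7.10 m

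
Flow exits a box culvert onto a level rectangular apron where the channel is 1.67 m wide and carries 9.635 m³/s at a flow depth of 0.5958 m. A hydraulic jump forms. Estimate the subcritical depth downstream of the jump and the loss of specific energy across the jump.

q = Q/b = 9.635/1.67 = 5.769 m²/s; V₁ = q/y₁ = 9.684 m/s. Fr₁ = V₁/√(g·y₁) = 4.005.
From the momentum equation for a rectangular channel, y₂/y₁ = ½[√(1 + 8Fr₁²) − 1] = ½[√129.35 − 1] = 5.187.
y₂ = 5.187 × 0.5958 = 3.090 m.
V₂ = q/y₂ = 5.769/3.090 = 1.867 m/s. E₁ = y₁ + V₁²/2g = 5.375 m; E₂ = y₂ + V₂²/2g = 3.268 m. ΔE = E₁ − E₂ = 2.107 m.

y₂ = 3.090 m; ΔE = 2.107 m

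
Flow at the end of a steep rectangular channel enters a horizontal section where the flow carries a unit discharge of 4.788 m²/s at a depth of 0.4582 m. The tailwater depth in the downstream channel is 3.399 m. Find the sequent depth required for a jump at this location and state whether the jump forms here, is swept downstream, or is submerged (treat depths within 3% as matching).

V₁ = q/y₁ = 4.788/0.4582 = 10.45 m/s. Fr₁ = V₁/√(g·y₁) = 10.45/√(9.81×0.4582) = 4.929.
Conjugate-depth relation: y₂/y₁ = ½[√(1 + 8Fr₁²) − 1] = ½[√195.34 − 1] = 6.488.
y₂ = 6.488 × 0.4582 = 2.973 m.
Tailwater y_tw = 3.399 m: y_tw > y₂, so the jump is submerged.

y₂ = 2.973 m; the jump is submerged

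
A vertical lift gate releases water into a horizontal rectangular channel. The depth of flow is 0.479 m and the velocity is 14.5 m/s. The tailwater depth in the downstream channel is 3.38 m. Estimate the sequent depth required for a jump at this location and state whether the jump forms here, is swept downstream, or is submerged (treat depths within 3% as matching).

Fr₁ = V₁/√(g·y₁) = 14.5/√(9.81×0.479) = 6.69.
Conjugate-depth relation: y₂/y₁ = ½[√(1 + 8Fr₁²) − 1] = ½[√358.9 − 1] = 8.97.
y₂ = 8.97 × 0.479 = 4.30 m.
Tailwater y_tw = 3.38 m: y_tw < y₂, so the jump is swept downstream.

y₂ = 4.30 m; the jump is swept downstream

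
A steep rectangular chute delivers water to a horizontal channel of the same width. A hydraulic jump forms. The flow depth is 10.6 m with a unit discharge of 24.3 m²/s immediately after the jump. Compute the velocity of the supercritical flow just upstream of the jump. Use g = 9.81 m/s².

V₁ = 24.8 m/s

V₂ = q/y₂ = 24.3/10.6 = 2.29 m/s; Fr₂ = V₂/√(g·y₂) = 0.225.
Applying the sequent-depth relation in reverse, y₁/y₂ = ½[√(1 + 8Fr₂²) − 1] = ½[√1.404 − 1] = 0.0925.
y₁ = 0.0925 × 10.6 = 0.981 m.
V₁ = q/y₁ = 24.3/0.981 = 24.8 m/s.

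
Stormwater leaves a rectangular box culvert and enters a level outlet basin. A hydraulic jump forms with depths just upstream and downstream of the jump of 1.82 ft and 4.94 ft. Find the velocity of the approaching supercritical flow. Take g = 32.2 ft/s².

V₁ = 17.2 ft/s

For a rectangular channel the momentum equation gives q² = ½·g·y₁·y₂·(y₁ + y₂) = ½×32.2×1.82×4.94×6.76 = 979.
q = √979 = 31.3 ft²/s.
V₁ = q/y₁ = 31.3/1.82 = 17.2 ft/s.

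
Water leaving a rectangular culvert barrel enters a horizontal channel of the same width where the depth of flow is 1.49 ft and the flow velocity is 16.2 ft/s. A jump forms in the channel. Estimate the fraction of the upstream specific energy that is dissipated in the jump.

ΔE/E₁ = 0.148 (14.8%)

Fr₁ = V₁/√(g·y₁) = 16.2/√(32.2×1.49) = 2.34.
Sequent-depth ratio: y₂/y₁ = ½[√(1 + 8Fr₁²) − 1] = ½[√44.76 − 1] = 2.85.
y₂ = 2.85 × 1.49 = 4.24 ft.
E₁ = y₁ + V₁²/2g = 5.57 ft. ΔE = (y₂ − y₁)³/(4y₁y₂) = 0.822 ft. ΔE/E₁ = 0.822/5.57 = 0.148.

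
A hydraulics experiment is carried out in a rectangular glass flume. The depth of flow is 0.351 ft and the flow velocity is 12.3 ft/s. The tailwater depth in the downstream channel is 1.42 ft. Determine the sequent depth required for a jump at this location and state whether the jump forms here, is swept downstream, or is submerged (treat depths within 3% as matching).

y₂ = 1.65 ft; the jump is swept downstream

Fr₁ = V₁/√(g·y₁) = 12.3/√(32.2×0.351) = 3.66.
Sequent-depth ratio: y₂/y₁ = ½[√(1 + 8Fr₁²) − 1] = ½[√108.1 − 1] = 4.70.
y₂ = 4.70 × 0.351 = 1.65 ft.
Tailwater y_tw = 1.42 ft: y_tw < y₂, so the jump is swept downstream.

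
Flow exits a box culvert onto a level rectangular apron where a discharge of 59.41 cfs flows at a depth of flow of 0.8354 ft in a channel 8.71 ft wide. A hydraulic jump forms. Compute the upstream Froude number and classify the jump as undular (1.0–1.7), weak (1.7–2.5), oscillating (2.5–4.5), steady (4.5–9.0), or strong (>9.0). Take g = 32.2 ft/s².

q = Q/b = 59.41/8.71 = 6.821 ft²/s; V₁ = q/y₁ = 8.165 ft/s. Fr₁ = V₁/√(g·y₁) = 1.574.
Fr₁ = 1.574 lies in the undular range.

Fr₁ = 1.574; undular jump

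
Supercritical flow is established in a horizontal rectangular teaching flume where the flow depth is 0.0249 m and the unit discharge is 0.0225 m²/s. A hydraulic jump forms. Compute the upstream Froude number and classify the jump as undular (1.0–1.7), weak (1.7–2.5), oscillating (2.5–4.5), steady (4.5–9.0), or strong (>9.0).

Fr₁ = 1.83; weak jump

V₁ = q/y₁ = 0.0225/0.0249 = 0.904 m/s. Fr₁ = V₁/√(g·y₁) = 0.904/√(9.81×0.0249) = 1.83.
Fr₁ = 1.83 lies in the weak range.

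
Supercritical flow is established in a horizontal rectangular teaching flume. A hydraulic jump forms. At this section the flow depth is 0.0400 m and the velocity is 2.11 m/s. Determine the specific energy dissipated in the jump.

Fr₁ = V₁/√(g·y₁) = 2.11/√(9.81×0.0400) = 3.37.
From the momentum equation for a rectangular channel, y₂/y₁ = ½[√(1 + 8Fr₁²) − 1] = ½[√91.77 − 1] = 4.29.
y₂ = 4.29 × 0.0400 = 0.172 m.
q = V₁·y₁ = 2.11 × 0.0400 = 0.0844 m²/s. V₂ = q/y₂ = 0.0844/0.172 = 0.492 m/s. E₁ = y₁ + V₁²/2g = 0.267 m; E₂ = y₂ + V₂²/2g = 0.184 m. ΔE = E₁ − E₂ = 0.0830 m.

ΔE = 0.0830 m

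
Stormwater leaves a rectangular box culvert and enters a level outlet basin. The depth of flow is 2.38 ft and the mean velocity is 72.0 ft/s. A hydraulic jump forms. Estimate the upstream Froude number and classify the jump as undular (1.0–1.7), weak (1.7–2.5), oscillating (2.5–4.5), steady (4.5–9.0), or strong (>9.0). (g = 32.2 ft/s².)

Fr₁ = V₁/√(g·y₁) = 72.0/√(32.2×2.38) = 8.22.
Fr₁ = 8.22 lies in the steady range.

Fr₁ = 8.22; steady jump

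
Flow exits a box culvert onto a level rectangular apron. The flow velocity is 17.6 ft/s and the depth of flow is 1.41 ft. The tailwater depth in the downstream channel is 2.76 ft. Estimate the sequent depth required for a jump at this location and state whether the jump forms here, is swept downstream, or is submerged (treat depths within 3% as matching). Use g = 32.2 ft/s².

y₂ = 4.55 ft; the jump is swept downstream

Fr₁ = V₁/√(g·y₁) = 17.6/√(32.2×1.41) = 2.61.
By Bélanger, y₂/y₁ = ½[√(1 + 8Fr₁²) − 1] = ½[√55.58 − 1] = 3.23.
y₂ = 3.23 × 1.41 = 4.55 ft.
Tailwater y_tw = 2.76 ft: y_tw < y₂, so the jump is swept downstream.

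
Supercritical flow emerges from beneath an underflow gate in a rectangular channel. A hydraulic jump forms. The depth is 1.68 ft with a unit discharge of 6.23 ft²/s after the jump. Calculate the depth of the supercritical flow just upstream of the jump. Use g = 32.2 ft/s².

V₂ = q/y₂ = 6.23/1.68 = 3.71 ft/s; Fr₂ = V₂/√(g·y₂) = 0.504.
The Bélanger relation is symmetric: y₁/y₂ = ½[√(1 + 8Fr₂²) − 1] = ½[√3.034 − 1] = 0.371.
y₁ = 0.371 × 1.68 = 0.623 ft.

y₁ = 0.623 ft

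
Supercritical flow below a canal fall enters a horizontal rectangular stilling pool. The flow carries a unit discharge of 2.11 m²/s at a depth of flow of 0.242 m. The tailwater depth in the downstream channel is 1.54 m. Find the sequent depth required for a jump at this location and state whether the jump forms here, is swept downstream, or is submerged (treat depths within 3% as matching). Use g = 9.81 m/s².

y₂ = 1.82 m; the jump is swept downstream

V₁ = q/y₁ = 2.11/0.242 = 8.72 m/s. Fr₁ = V₁/√(g·y₁) = 8.72/√(9.81×0.242) = 5.66.
Sequent-depth ratio: y₂/y₁ = ½[√(1 + 8Fr₁²) − 1] = ½[√257.2 − 1] = 7.52.
y₂ = 7.52 × 0.242 = 1.82 m.
Tailwater y_tw = 1.54 m: y_tw < y₂, so the jump is swept downstream.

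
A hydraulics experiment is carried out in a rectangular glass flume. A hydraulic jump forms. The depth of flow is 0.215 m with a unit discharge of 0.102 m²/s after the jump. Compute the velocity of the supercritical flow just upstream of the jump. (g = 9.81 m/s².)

V₂ = q/y₂ = 0.102/0.215 = 0.474 m/s; Fr₂ = V₂/√(g·y₂) = 0.327.
The Bélanger relation is symmetric: y₁/y₂ = ½[√(1 + 8Fr₂²) − 1] = ½[√1.854 − 1] = 0.181.
y₁ = 0.181 × 0.215 = 0.0389 m.
V₁ = q/y₁ = 0.102/0.0389 = 2.62 m/s.

V₁ = 2.62 m/s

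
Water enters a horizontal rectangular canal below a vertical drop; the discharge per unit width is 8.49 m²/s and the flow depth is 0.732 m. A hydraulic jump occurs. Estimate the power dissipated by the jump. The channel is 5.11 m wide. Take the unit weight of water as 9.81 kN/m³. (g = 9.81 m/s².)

P = 1380 kW

V₁ = q/y₁ = 8.49/0.732 = 11.6 m/s. Fr₁ = V₁/√(g·y₁) = 11.6/√(9.81×0.732) = 4.33.
By Bélanger, y₂/y₁ = ½[√(1 + 8Fr₁²) − 1] = ½[√150.9 − 1] = 5.64.
y₂ = 5.64 × 0.732 = 4.13 m.
V₂ = q/y₂ = 8.49/4.13 = 2.06 m/s. E₁ = y₁ + V₁²/2g = 7.59 m; E₂ = y₂ + V₂²/2g = 4.34 m. ΔE = E₁ − E₂ = 3.24 m.
Q = q·b = 8.49 × 5.11 = 43.4 m³/s. P = γ·Q·ΔE = 9.81 × 43.4 × 3.24 = 1380 kW.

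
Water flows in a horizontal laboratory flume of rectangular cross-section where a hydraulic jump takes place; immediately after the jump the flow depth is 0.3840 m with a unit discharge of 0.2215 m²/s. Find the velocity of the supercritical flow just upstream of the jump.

V₂ = q/y₂ = 0.2215/0.3840 = 0.5768 m/s; Fr₂ = V₂/√(g·y₂) = 0.2972.
The Bélanger relation is symmetric: y₁/y₂ = ½[√(1 + 8Fr₂²) − 1] = ½[√1.7066 − 1] = 0.1532.
y₁ = 0.1532 × 0.3840 = 0.05882 m.
V₁ = q/y₁ = 0.2215/0.05882 = 3.766 m/s.

V₁ = 3.766 m/s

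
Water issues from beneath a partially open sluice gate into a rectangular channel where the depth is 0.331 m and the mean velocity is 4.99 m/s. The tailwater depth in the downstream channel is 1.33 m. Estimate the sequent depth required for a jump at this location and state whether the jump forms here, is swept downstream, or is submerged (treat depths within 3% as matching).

y₂ = 1.14 m; the jump is submerged

Fr₁ = V₁/√(g·y₁) = 4.99/√(9.81×0.331) = 2.77.
From the momentum equation for a rectangular channel, y₂/y₁ = ½[√(1 + 8Fr₁²) − 1] = ½[√62.35 − 1] = 3.45.
y₂ = 3.45 × 0.331 = 1.14 m.
Tailwater y_tw = 1.33 m: y_tw > y₂, so the jump is submerged.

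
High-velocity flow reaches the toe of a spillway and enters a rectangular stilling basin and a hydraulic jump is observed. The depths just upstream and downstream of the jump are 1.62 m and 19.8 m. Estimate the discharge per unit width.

For a rectangular channel the momentum equation gives q² = ½·g·y₁·y₂·(y₁ + y₂) = ½×9.81×1.62×19.8×21.4 = 3370.
q = √3370 = 58.1 m²/s.

q = 58.1 m²/s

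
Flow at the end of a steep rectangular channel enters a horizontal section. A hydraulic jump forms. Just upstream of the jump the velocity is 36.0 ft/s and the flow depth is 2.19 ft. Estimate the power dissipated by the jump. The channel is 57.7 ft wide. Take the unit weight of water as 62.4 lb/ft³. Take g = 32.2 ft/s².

P = 4873 hp

Fr₁ = V₁/√(g·y₁) = 36.0/√(32.2×2.19) = 4.29.
From the momentum equation for a rectangular channel, y₂/y₁ = ½[√(1 + 8Fr₁²) − 1] = ½[√148.0 − 1] = 5.58.
y₂ = 5.58 × 2.19 = 12.2 ft.
q = V₁·y₁ = 36.0 × 2.19 = 78.8 ft²/s. V₂ = q/y₂ = 78.8/12.2 = 6.45 ft/s. E₁ = y₁ + V₁²/2g = 22.3 ft; E₂ = y₂ + V₂²/2g = 12.9 ft. ΔE = E₁ − E₂ = 9.44 ft.
Q = q·b = 78.8 × 57.7 = 4549 cfs. P = γ·Q·ΔE/550 = 62.4 × 4549 × 9.44 / 550 = 4873 hp.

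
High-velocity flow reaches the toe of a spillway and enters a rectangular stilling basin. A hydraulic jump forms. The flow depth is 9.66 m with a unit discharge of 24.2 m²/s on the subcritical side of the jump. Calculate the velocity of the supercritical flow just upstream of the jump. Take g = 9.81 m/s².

V₁ = 21.2 m/s

V₂ = q/y₂ = 24.2/9.66 = 2.51 m/s; Fr₂ = V₂/√(g·y₂) = 0.257.
The Bélanger relation is symmetric: y₁/y₂ = ½[√(1 + 8Fr₂²) − 1] = ½[√1.530 − 1] = 0.118.
y₁ = 0.118 × 9.66 = 1.14 m.
V₁ = q/y₁ = 24.2/1.14 = 21.2 m/s.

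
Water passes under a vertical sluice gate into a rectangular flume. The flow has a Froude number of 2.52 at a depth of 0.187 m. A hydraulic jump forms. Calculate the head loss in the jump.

ΔE = 0.139 m

Fr₁ = 2.52 (given).
From the momentum equation for a rectangular channel, y₂/y₁ = ½[√(1 + 8Fr₁²) − 1] = ½[√51.80 − 1] = 3.10.
y₂ = 3.10 × 0.187 = 0.579 m.
Head loss: ΔE = (y₂ − y₁)³/(4y₁y₂) = (0.579 − 0.187)³/(4×0.187×0.579) = 0.0604/0.433 = 0.139 m.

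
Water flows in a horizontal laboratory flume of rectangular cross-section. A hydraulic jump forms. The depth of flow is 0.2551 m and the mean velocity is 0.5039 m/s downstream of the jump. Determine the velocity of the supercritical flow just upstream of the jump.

Fr₂ = V₂/√(g·y₂) = 0.5039/√(9.81×0.2551) = 0.3185.
The Bélanger relation is symmetric: y₁/y₂ = ½[√(1 + 8Fr₂²) − 1] = ½[√1.8117 − 1] = 0.1730.
y₁ = 0.1730 × 0.2551 = 0.04413 m.
V₁ = q/y₁ = 0.1285/0.04413 = 2.913 m/s.

V₁ = 2.913 m/s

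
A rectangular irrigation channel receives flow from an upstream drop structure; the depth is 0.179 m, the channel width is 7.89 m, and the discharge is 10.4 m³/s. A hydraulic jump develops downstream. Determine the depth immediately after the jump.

y₂ = 1.32 m

q = Q/b = 10.4/7.89 = 1.32 m²/s; V₁ = q/y₁ = 7.36 m/s. Fr₁ = V₁/√(g·y₁) = 5.56.
Sequent-depth ratio: y₂/y₁ = ½[√(1 + 8Fr₁²) − 1] = ½[√248.0 − 1] = 7.37.
y₂ = 7.37 × 0.179 = 1.32 m.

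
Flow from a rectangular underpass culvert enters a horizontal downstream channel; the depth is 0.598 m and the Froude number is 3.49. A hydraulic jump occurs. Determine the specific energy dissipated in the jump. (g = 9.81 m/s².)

Fr₁ = 3.49 (given).
Conjugate-depth relation: y₂/y₁ = ½[√(1 + 8Fr₁²) − 1] = ½[√98.44 − 1] = 4.46.
y₂ = 4.46 × 0.598 = 2.67 m.
V₁ = Fr₁·√(g·y₁) = 3.49×√(9.81×0.598) = 8.45 m/s; q = V₁·y₁ = 5.05 m²/s. V₂ = q/y₂ = 5.05/2.67 = 1.89 m/s. E₁ = y₁ + V₁²/2g = 4.24 m; E₂ = y₂ + V₂²/2g = 2.85 m. ΔE = E₁ − E₂ = 1.39 m.

ΔE = 1.39 m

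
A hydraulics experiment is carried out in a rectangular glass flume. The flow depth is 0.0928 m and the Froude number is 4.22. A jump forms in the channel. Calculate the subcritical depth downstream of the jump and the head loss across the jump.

Fr₁ = 4.22 (given).
By Bélanger, y₂/y₁ = ½[√(1 + 8Fr₁²) − 1] = ½[√143.5 − 1] = 5.49.
y₂ = 5.49 × 0.0928 = 0.509 m.
V₁ = Fr₁·√(g·y₁) = 4.22×√(9.81×0.0928) = 4.03 m/s; q = V₁·y₁ = 0.374 m²/s. V₂ = q/y₂ = 0.374/0.509 = 0.734 m/s. E₁ = y₁ + V₁²/2g = 0.919 m; E₂ = y₂ + V₂²/2g = 0.537 m. ΔE = E₁ − E₂ = 0.382 m.

y₂ = 0.509 m; ΔE = 0.382 m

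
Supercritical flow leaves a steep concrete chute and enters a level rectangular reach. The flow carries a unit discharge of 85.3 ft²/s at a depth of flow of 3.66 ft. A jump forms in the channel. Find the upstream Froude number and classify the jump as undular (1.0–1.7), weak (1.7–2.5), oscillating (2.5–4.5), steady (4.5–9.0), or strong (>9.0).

V₁ = q/y₁ = 85.3/3.66 = 23.3 ft/s. Fr₁ = V₁/√(g·y₁) = 23.3/√(32.2×3.66) = 2.15.
Fr₁ = 2.15 lies in the weak range.

Fr₁ = 2.15; weak jump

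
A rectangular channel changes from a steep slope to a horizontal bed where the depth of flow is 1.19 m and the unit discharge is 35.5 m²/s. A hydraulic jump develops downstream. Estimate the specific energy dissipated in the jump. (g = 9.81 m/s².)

V₁ = q/y₁ = 35.5/1.19 = 29.8 m/s. Fr₁ = V₁/√(g·y₁) = 29.8/√(9.81×1.19) = 8.73.
Bélanger equation: y₂/y₁ = ½[√(1 + 8Fr₁²) − 1] = ½[√610.9 − 1] = 11.9.
y₂ = 11.9 × 1.19 = 14.1 m.
V₂ = q/y₂ = 35.5/14.1 = 2.52 m/s. E₁ = y₁ + V₁²/2g = 46.5 m; E₂ = y₂ + V₂²/2g = 14.4 m. ΔE = E₁ − E₂ = 32.1 m.

ΔE = 32.1 m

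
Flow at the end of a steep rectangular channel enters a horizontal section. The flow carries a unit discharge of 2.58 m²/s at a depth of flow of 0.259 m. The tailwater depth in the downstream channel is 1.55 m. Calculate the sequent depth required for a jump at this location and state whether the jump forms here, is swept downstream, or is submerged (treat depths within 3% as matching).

V₁ = q/y₁ = 2.58/0.259 = 9.96 m/s. Fr₁ = V₁/√(g·y₁) = 9.96/√(9.81×0.259) = 6.25.
Conjugate-depth relation: y₂/y₁ = ½[√(1 + 8Fr₁²) − 1] = ½[√313.4 − 1] = 8.35.
y₂ = 8.35 × 0.259 = 2.16 m.
Tailwater y_tw = 1.55 m: y_tw < y₂, so the jump is swept downstream.

y₂ = 2.16 m; the jump is swept downstream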